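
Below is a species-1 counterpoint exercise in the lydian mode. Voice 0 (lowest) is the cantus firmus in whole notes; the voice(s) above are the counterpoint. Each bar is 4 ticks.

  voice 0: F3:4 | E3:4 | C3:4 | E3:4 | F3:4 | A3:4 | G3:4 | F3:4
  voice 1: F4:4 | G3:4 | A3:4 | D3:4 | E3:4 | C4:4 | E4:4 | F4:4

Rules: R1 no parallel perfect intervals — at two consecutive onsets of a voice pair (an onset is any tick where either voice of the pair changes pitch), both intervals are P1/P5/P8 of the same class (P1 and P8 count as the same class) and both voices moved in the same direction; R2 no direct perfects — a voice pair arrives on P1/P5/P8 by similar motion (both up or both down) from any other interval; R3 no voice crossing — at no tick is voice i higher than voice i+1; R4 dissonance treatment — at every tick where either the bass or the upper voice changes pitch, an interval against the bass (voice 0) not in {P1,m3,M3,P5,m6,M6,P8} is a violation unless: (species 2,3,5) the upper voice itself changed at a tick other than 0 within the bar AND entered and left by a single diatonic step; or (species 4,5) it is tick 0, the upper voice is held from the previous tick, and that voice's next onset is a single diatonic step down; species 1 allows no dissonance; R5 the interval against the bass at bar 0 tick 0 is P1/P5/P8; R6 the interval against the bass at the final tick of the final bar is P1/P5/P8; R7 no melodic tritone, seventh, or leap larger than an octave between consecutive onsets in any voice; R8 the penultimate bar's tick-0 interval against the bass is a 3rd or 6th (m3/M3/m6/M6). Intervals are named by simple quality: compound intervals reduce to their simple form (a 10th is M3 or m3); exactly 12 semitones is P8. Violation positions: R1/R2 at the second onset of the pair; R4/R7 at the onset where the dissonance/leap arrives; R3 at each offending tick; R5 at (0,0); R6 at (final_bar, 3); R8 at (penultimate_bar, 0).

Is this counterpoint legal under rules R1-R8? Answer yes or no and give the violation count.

bar 0: v0=F3 v1=F4 (P8)
bar 1: v0=E3 v1=G3 (m3)
bar 2: v0=C3 v1=A3 (M6)
bar 3: v0=E3 v1=D3 (M2)
bar 4: v0=F3 v1=E3 (m2)
bar 5: v0=A3 v1=C4 (m3)
bar 6: v0=G3 v1=E4 (M6)
bar 7: v0=F3 v1=F4 (P8)
  R7 @ bar1.0: F4->G3 leap 10st
  R3 @ bar3.0: E3 above D3
  R4 @ bar3.0: E3/D3 M2 untreated
  R3 @ bar3.1: E3 above D3
  R3 @ bar3.2: E3 above D3
  R3 @ bar3.3: E3 above D3
  R3 @ bar4.0: F3 above E3
  R4 @ bar4.0: F3/E3 m2 untreated
  R3 @ bar4.1: F3 above E3
  R3 @ bar4.2: F3 above E3
  R3 @ bar4.3: F3 above E3

No (11 violations)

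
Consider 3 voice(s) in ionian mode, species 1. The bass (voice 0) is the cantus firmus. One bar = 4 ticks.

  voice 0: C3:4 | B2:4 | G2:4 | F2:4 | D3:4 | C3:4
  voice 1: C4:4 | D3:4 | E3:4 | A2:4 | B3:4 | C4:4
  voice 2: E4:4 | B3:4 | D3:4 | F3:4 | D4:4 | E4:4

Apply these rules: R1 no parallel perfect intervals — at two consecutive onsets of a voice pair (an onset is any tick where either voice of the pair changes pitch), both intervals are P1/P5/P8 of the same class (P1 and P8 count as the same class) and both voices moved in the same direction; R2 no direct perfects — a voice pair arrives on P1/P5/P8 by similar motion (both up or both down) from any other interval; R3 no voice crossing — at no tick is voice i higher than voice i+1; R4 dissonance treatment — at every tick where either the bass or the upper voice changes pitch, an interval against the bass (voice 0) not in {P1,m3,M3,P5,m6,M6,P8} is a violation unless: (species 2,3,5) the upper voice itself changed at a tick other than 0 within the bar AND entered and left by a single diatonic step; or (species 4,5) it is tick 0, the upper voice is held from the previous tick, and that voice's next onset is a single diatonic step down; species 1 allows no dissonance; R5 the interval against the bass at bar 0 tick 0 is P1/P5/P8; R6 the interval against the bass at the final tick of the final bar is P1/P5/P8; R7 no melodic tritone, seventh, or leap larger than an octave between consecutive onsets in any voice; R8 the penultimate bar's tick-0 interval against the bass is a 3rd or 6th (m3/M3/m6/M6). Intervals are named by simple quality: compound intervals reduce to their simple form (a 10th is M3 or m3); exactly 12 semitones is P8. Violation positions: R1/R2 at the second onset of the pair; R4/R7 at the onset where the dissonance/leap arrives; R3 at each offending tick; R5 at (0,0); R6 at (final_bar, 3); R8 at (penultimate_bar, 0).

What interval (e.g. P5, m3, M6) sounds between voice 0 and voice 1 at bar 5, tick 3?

P8

voice 0=C3 voice 1=C4 -> P8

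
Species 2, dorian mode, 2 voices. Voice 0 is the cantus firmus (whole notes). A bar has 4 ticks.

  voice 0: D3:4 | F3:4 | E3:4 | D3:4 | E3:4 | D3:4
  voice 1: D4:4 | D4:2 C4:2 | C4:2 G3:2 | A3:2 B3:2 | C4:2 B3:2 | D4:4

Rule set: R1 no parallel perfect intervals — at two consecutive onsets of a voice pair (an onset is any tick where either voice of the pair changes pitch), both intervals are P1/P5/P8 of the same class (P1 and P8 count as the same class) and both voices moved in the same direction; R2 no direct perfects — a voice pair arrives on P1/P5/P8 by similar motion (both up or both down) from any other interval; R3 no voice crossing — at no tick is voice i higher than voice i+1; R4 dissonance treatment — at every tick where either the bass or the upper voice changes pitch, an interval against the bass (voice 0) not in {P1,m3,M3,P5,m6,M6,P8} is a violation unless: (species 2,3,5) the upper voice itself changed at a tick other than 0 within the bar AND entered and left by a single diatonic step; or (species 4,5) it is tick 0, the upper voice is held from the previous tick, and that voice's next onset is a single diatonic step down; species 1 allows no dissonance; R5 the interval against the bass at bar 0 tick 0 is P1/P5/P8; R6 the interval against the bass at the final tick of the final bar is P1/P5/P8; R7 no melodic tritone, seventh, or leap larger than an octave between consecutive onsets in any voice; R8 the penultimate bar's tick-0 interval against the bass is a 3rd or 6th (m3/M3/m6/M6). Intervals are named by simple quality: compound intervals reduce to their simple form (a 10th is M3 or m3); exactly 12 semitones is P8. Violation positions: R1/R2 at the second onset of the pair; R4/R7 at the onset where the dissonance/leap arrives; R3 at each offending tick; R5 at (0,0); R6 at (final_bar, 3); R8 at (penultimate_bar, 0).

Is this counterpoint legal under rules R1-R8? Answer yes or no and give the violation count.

Yes (0 violations)

bar 0: v0=D3 v1=D4 (P8)
bar 1: v0=F3 v1=D4 (M6)
bar 2: v0=E3 v1=C4 (m6)
bar 3: v0=D3 v1=A3 (P5)
bar 4: v0=E3 v1=C4 (m6)
bar 5: v0=D3 v1=D4 (P8)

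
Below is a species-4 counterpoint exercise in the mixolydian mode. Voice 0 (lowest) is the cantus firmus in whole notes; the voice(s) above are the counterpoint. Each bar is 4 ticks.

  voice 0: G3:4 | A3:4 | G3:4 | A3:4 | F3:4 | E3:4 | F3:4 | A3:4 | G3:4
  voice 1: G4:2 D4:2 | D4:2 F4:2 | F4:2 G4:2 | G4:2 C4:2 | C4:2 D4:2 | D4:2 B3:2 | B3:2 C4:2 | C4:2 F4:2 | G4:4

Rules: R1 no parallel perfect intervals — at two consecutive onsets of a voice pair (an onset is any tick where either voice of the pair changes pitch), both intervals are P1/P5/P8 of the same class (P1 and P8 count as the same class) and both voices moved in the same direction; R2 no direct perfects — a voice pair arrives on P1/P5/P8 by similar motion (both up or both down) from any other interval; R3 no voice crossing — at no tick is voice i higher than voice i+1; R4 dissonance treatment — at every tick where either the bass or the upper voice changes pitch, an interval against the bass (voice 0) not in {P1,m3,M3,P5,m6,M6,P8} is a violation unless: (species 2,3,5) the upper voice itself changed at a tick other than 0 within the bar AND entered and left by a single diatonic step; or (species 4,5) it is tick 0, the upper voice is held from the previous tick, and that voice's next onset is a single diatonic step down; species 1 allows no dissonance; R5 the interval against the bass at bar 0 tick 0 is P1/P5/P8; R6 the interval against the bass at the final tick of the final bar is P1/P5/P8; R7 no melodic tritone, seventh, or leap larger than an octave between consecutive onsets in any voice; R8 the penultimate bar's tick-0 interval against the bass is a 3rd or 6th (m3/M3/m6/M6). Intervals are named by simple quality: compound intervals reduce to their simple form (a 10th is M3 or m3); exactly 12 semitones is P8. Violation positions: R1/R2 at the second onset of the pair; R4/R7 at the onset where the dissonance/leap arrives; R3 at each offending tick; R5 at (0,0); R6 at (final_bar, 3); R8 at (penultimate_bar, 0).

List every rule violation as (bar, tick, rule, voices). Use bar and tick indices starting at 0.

bar 0: v0=G3 v1=G4 downbeat P8
bar 1: v0=A3 v1=D4 downbeat P4
bar 2: v0=G3 v1=F4 downbeat m7
bar 3: v0=A3 v1=G4 downbeat m7
bar 4: v0=F3 v1=C4 downbeat P5
bar 5: v0=E3 v1=D4 downbeat m7
bar 6: v0=F3 v1=B3 downbeat TT
bar 7: v0=A3 v1=C4 downbeat m3
bar 8: v0=G3 v1=G4 downbeat P8
  -> R4 @ bar 1 tick 0 v(0, 1): A3/D4 P4 untreated
  -> R4 @ bar 2 tick 0 v(0, 1): G3/F4 m7 untreated
  -> R4 @ bar 3 tick 0 v(0, 1): A3/G4 m7 untreated
  -> R4 @ bar 5 tick 0 v(0, 1): E3/D4 m7 untreated
  -> R4 @ bar 6 tick 0 v(0, 1): F3/B3 TT untreated

(1, 0, R4, (0, 1))
(2, 0, R4, (0, 1))
(3, 0, R4, (0, 1))
(5, 0, R4, (0, 1))
(6, 0, R4, (0, 1))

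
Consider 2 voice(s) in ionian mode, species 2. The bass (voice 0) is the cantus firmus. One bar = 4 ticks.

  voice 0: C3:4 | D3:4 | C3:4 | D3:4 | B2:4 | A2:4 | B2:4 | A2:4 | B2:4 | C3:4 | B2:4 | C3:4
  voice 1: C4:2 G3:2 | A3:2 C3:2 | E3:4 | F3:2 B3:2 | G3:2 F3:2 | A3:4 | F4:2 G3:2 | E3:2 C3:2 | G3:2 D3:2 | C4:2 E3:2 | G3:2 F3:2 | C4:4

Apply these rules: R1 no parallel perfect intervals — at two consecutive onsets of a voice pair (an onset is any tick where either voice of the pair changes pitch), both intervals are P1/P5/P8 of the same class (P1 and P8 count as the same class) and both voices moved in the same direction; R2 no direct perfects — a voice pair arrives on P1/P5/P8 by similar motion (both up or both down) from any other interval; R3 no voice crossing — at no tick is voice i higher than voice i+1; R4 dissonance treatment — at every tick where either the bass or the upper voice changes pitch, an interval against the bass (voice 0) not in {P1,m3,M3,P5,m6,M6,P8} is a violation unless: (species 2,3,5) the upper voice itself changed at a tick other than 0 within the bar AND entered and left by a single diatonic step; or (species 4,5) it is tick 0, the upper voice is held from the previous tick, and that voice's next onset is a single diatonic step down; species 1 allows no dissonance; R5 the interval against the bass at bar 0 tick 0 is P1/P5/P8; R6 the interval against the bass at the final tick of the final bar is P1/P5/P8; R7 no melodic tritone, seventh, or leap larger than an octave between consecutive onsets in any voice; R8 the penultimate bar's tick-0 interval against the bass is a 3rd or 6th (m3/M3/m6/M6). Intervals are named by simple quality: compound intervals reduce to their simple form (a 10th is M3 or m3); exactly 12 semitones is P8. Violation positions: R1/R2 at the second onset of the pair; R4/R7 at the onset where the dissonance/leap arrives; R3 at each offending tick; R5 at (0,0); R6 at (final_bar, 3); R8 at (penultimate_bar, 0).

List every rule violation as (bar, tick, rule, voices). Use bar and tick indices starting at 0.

bar 0: v0=C3 v1=C4 downbeat P8
bar 1: v0=D3 v1=A3 downbeat P5
bar 2: v0=C3 v1=E3 downbeat M3
bar 3: v0=D3 v1=F3 downbeat m3
bar 4: v0=B2 v1=G3 downbeat m6
bar 5: v0=A2 v1=A3 downbeat P8
bar 6: v0=B2 v1=F4 downbeat TT
bar 7: v0=A2 v1=E3 downbeat P5
bar 8: v0=B2 v1=G3 downbeat m6
bar 9: v0=C3 v1=C4 downbeat P8
bar 10: v0=B2 v1=G3 downbeat m6
bar 11: v0=C3 v1=C4 downbeat P8
  -> R1 @ bar 1 tick 0 v(0, 1): C3/G3 P5 -> D3/A3 P5 similar
  -> R3 @ bar 1 tick 2 v(0, 1): D3 above C3
  -> R4 @ bar 1 tick 2 v(0, 1): D3/C3 M2 untreated
  -> R3 @ bar 1 tick 3 v(0, 1): D3 above C3
  -> R7 @ bar 3 tick 2 v(1,): F3->B3 leap 6st
  -> R4 @ bar 4 tick 2 v(0, 1): B2/F3 TT untreated
  -> R4 @ bar 6 tick 0 v(0, 1): B2/F4 TT untreated
  -> R7 @ bar 6 tick 2 v(1,): F4->G3 leap 10st
  -> R2 @ bar 7 tick 0 v(0, 1): B2/G3 m6 -> A2/E3 P5 similar
  -> R2 @ bar 9 tick 0 v(0, 1): B2/D3 m3 -> C3/C4 P8 similar
  -> R7 @ bar 9 tick 0 v(1,): D3->C4 leap 10st
  -> R4 @ bar 10 tick 2 v(0, 1): B2/F3 TT untreated
  -> R2 @ bar 11 tick 0 v(0, 1): B2/F3 TT -> C3/C4 P8 similar

(1, 0, R1, (0, 1))
(1, 2, R3, (0, 1))
(1, 2, R4, (0, 1))
(1, 3, R3, (0, 1))
(3, 2, R7, (1,))
(4, 2, R4, (0, 1))
(6, 0, R4, (0, 1))
(6, 2, R7, (1,))
(7, 0, R2, (0, 1))
(9, 0, R2, (0, 1))
(9, 0, R7, (1,))
(10, 2, R4, (0, 1))
(11, 0, R2, (0, 1))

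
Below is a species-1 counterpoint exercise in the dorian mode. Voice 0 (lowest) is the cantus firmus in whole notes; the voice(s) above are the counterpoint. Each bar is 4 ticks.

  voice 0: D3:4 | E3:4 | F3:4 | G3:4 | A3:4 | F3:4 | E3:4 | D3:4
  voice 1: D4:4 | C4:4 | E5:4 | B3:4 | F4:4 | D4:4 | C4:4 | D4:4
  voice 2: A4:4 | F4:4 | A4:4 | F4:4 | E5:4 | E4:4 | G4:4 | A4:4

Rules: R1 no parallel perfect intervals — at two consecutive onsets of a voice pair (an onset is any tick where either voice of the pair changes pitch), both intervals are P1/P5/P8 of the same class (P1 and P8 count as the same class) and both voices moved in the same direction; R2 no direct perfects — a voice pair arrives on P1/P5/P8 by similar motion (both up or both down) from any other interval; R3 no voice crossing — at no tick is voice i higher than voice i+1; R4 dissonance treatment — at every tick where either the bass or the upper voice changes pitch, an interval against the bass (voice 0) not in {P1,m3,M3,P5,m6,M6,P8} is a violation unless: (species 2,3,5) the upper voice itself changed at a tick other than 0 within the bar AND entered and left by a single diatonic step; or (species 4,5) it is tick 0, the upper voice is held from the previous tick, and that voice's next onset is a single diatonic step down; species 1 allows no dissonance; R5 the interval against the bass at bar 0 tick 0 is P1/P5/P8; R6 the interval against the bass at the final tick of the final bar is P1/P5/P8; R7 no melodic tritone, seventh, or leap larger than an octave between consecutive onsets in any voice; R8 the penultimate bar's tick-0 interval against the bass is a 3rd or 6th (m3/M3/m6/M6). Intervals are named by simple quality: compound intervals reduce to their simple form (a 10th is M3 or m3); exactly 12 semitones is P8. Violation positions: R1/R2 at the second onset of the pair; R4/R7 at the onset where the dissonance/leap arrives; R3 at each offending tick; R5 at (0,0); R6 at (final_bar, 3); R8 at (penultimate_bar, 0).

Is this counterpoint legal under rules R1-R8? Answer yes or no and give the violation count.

bar 0: v0=D3 v1=D4 v2=A4 (P5)
bar 1: v0=E3 v1=C4 v2=F4 (m2)
bar 2: v0=F3 v1=E5 v2=A4 (M3)
bar 3: v0=G3 v1=B3 v2=F4 (m7)
bar 4: v0=A3 v1=F4 v2=E5 (P5)
bar 5: v0=F3 v1=D4 v2=E4 (M7)
bar 6: v0=E3 v1=C4 v2=G4 (m3)
bar 7: v0=D3 v1=D4 v2=A4 (P5)
  R4 @ bar1.0: E3/F4 m2 untreated
  R2 @ bar2.0: C4/F4 P4 -> E5/A4 P5 similar
  R3 @ bar2.0: E5 above A4
  R4 @ bar2.0: F3/E5 M7 untreated
  R7 @ bar2.0: C4->E5 leap 16st
  R3 @ bar2.1: E5 above A4
  R3 @ bar2.2: E5 above A4
  R3 @ bar2.3: E5 above A4
  R4 @ bar3.0: G3/F4 m7 untreated
  R7 @ bar3.0: E5->B3 leap 17st
  R2 @ bar4.0: G3/F4 m7 -> A3/E5 P5 similar
  R7 @ bar4.0: B3->F4 leap 6st
  R7 @ bar4.0: F4->E5 leap 11st
  R4 @ bar5.0: F3/E4 M7 untreated
  R1 @ bar7.0: C4/G4 P5 -> D4/A4 P5 similar

No (15 violations)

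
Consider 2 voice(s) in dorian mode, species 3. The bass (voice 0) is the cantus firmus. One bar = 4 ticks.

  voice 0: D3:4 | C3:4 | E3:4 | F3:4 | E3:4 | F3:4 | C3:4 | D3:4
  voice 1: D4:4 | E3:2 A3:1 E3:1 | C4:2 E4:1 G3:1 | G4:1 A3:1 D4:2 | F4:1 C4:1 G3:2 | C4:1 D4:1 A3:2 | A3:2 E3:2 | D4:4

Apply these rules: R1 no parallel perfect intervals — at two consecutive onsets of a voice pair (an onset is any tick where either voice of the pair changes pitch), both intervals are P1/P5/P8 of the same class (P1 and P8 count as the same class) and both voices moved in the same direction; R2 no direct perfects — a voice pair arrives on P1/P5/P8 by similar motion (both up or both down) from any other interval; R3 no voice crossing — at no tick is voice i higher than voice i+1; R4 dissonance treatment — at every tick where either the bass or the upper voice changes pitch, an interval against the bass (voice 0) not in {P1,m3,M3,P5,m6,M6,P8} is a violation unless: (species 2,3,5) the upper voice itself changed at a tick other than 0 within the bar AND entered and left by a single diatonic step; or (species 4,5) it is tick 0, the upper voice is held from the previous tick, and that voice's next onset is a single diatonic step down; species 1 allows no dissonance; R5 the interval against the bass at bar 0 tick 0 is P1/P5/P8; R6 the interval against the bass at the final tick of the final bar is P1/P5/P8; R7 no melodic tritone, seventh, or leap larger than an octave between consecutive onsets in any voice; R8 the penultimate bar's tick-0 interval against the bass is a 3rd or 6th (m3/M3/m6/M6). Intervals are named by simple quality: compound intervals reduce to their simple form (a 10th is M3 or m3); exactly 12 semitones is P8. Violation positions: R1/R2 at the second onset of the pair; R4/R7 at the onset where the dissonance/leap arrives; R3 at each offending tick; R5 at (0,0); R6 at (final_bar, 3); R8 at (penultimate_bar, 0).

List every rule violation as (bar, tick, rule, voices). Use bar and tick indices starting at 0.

bar 0: v0=D3 v1=D4 downbeat P8
bar 1: v0=C3 v1=E3 downbeat M3
bar 2: v0=E3 v1=C4 downbeat m6
bar 3: v0=F3 v1=G4 downbeat M2
bar 4: v0=E3 v1=F4 downbeat m2
bar 5: v0=F3 v1=C4 downbeat P5
bar 6: v0=C3 v1=A3 downbeat M6
bar 7: v0=D3 v1=D4 downbeat P8
  -> R7 @ bar 1 tick 0 v(1,): D4->E3 leap 10st
  -> R4 @ bar 3 tick 0 v(0, 1): F3/G4 M2 untreated
  -> R7 @ bar 3 tick 1 v(1,): G4->A3 leap 10st
  -> R4 @ bar 4 tick 0 v(0, 1): E3/F4 m2 untreated
  -> R2 @ bar 5 tick 0 v(0, 1): E3/G3 m3 -> F3/C4 P5 similar
  -> R2 @ bar 7 tick 0 v(0, 1): C3/E3 M3 -> D3/D4 P8 similar
  -> R7 @ bar 7 tick 0 v(1,): E3->D4 leap 10st

(1, 0, R7, (1,))
(3, 0, R4, (0, 1))
(3, 1, R7, (1,))
(4, 0, R4, (0, 1))
(5, 0, R2, (0, 1))
(7, 0, R2, (0, 1))
(7, 0, R7, (1,))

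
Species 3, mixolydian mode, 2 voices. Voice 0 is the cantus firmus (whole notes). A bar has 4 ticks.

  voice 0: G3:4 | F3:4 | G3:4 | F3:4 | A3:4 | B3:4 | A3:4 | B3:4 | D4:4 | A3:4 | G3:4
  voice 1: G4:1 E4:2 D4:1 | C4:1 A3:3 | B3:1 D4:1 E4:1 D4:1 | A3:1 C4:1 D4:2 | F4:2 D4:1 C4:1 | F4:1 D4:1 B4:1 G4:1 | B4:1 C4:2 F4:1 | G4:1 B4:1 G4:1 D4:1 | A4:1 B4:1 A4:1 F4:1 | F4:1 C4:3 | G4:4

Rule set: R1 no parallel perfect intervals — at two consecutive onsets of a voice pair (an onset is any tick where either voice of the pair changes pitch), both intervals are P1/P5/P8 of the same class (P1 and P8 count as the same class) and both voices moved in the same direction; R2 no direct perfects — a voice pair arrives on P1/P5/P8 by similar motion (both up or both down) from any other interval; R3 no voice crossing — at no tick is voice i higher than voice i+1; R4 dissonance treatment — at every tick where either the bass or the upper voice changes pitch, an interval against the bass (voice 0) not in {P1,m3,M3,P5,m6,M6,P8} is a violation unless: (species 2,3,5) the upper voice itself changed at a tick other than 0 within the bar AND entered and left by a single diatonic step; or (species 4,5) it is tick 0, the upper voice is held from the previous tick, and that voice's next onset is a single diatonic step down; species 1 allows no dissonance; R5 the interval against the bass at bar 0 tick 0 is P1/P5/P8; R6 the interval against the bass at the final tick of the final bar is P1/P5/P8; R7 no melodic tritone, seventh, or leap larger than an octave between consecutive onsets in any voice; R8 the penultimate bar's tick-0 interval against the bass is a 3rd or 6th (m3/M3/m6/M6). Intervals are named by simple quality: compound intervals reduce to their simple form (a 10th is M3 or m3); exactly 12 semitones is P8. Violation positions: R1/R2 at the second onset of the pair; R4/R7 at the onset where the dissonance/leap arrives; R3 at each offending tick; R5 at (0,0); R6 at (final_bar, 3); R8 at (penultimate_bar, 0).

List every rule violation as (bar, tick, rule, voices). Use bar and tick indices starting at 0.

(1, 0, R1, (0, 1))
(4, 2, R4, (0, 1))
(5, 0, R4, (0, 1))
(6, 0, R4, (0, 1))
(6, 1, R7, (1,))
(8, 0, R2, (0, 1))

bar 0: v0=G3 v1=G4 downbeat P8
bar 1: v0=F3 v1=C4 downbeat P5
bar 2: v0=G3 v1=B3 downbeat M3
bar 3: v0=F3 v1=A3 downbeat M3
bar 4: v0=A3 v1=F4 downbeat m6
bar 5: v0=B3 v1=F4 downbeat TT
bar 6: v0=A3 v1=B4 downbeat M2
bar 7: v0=B3 v1=G4 downbeat m6
bar 8: v0=D4 v1=A4 downbeat P5
bar 9: v0=A3 v1=F4 downbeat m6
bar 10: v0=G3 v1=G4 downbeat P8
  -> R1 @ bar 1 tick 0 v(0, 1): G3/D4 P5 -> F3/C4 P5 similar
  -> R4 @ bar 4 tick 2 v(0, 1): A3/D4 P4 untreated
  -> R4 @ bar 5 tick 0 v(0, 1): B3/F4 TT untreated
  -> R4 @ bar 6 tick 0 v(0, 1): A3/B4 M2 untreated
  -> R7 @ bar 6 tick 1 v(1,): B4->C4 leap 11st
  -> R2 @ bar 8 tick 0 v(0, 1): B3/D4 m3 -> D4/A4 P5 similar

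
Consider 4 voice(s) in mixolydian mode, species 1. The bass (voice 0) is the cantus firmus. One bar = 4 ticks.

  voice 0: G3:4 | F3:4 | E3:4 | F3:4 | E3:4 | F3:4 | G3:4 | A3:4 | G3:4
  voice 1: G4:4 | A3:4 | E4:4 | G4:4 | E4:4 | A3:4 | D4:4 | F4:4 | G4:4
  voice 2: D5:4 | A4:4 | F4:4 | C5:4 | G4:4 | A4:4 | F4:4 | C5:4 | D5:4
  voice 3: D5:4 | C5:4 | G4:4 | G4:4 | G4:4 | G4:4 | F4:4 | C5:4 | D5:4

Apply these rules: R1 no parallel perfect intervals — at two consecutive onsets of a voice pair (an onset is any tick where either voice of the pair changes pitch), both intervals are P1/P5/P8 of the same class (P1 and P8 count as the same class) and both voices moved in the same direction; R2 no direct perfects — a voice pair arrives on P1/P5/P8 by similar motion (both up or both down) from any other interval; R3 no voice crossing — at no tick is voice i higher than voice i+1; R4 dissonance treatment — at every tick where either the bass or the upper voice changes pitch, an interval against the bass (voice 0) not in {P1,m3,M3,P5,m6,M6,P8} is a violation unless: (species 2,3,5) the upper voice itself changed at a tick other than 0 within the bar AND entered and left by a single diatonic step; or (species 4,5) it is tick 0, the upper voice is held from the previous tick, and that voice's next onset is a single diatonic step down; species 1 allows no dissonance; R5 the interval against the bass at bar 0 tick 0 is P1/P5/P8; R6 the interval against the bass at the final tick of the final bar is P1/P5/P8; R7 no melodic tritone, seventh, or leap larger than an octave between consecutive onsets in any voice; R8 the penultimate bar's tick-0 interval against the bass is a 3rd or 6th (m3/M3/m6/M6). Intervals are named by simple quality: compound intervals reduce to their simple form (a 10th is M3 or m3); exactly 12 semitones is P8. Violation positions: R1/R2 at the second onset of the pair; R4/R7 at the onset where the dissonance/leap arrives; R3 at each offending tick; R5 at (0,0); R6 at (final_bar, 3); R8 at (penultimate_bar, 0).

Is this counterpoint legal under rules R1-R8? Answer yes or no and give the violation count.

bar 0: v0=G3 v1=G4 v2=D5 v3=D5 (P5)
bar 1: v0=F3 v1=A3 v2=A4 v3=C5 (P5)
bar 2: v0=E3 v1=E4 v2=F4 v3=G4 (m3)
bar 3: v0=F3 v1=G4 v2=C5 v3=G4 (M2)
bar 4: v0=E3 v1=E4 v2=G4 v3=G4 (m3)
bar 5: v0=F3 v1=A3 v2=A4 v3=G4 (M2)
bar 6: v0=G3 v1=D4 v2=F4 v3=F4 (m7)
bar 7: v0=A3 v1=F4 v2=C5 v3=C5 (m3)
bar 8: v0=G3 v1=G4 v2=D5 v3=D5 (P5)
  R1 @ bar1.0: G3/D5 P5 -> F3/C5 P5 similar
  R2 @ bar1.0: G4/D5 P5 -> A3/A4 P8 similar
  R7 @ bar1.0: G4->A3 leap 10st
  R4 @ bar2.0: E3/F4 m2 untreated
  R2 @ bar3.0: E3/F4 m2 -> F3/C5 P5 similar
  R3 @ bar3.0: C5 above G4
  R4 @ bar3.0: F3/G4 M2 untreated
  R4 @ bar3.0: F3/G4 M2 untreated
  R3 @ bar3.1: C5 above G4
  R3 @ bar3.2: C5 above G4
  R3 @ bar3.3: C5 above G4
  R2 @ bar4.0: F3/G4 M2 -> E3/E4 P8 similar
  R3 @ bar5.0: A4 above G4
  R4 @ bar5.0: F3/G4 M2 untreated
  R3 @ bar5.1: A4 above G4
  R3 @ bar5.2: A4 above G4
  R3 @ bar5.3: A4 above G4
  R2 @ bar6.0: F3/A3 M3 -> G3/D4 P5 similar
  R2 @ bar6.0: A4/G4 M2 -> F4/F4 P1 similar
  R4 @ bar6.0: G3/F4 m7 untreated
  R4 @ bar6.0: G3/F4 m7 untreated
  R1 @ bar7.0: F4/F4 P1 -> C5/C5 P1 similar
  R2 @ bar7.0: D4/F4 m3 -> F4/C5 P5 similar
  R2 @ bar7.0: D4/F4 m3 -> F4/C5 P5 similar
  R1 @ bar8.0: F4/C5 P5 -> G4/D5 P5 similar
  R1 @ bar8.0: F4/C5 P5 -> G4/D5 P5 similar
  R1 @ bar8.0: C5/C5 P1 -> D5/D5 P1 similar

No (27 violations)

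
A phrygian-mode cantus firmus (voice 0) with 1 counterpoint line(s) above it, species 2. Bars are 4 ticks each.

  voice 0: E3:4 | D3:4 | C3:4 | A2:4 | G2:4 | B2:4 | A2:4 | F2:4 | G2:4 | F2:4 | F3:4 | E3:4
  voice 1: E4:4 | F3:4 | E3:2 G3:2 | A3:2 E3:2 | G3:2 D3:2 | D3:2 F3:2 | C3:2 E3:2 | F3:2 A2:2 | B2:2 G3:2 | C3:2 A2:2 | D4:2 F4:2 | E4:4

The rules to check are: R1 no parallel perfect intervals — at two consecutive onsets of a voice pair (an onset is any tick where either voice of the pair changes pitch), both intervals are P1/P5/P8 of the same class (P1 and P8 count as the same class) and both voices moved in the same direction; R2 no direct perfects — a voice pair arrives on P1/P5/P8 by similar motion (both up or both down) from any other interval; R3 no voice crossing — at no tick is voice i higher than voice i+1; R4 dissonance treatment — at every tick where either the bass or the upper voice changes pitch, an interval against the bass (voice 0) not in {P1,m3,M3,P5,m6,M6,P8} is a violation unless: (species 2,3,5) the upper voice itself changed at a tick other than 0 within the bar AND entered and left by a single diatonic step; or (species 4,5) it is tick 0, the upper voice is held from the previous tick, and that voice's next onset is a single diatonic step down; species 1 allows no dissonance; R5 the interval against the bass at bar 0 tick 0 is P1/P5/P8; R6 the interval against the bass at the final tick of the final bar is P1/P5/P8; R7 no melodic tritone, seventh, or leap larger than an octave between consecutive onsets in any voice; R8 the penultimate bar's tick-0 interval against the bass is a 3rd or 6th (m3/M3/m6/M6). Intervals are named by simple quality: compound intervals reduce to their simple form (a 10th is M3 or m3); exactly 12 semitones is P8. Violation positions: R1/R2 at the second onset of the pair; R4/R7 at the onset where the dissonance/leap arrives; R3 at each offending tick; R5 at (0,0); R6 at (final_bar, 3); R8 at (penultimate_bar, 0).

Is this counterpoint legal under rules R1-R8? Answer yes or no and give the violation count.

bar 0: v0=E3 v1=E4 (P8)
bar 1: v0=D3 v1=F3 (m3)
bar 2: v0=C3 v1=E3 (M3)
bar 3: v0=A2 v1=A3 (P8)
bar 4: v0=G2 v1=G3 (P8)
bar 5: v0=B2 v1=D3 (m3)
bar 6: v0=A2 v1=C3 (m3)
bar 7: v0=F2 v1=F3 (P8)
bar 8: v0=G2 v1=B2 (M3)
bar 9: v0=F2 v1=C3 (P5)
bar 10: v0=F3 v1=D4 (M6)
bar 11: v0=E3 v1=E4 (P8)
  R7 @ bar1.0: E4->F3 leap 11st
  R4 @ bar5.2: B2/F3 TT untreated
  R2 @ bar9.0: G2/G3 P8 -> F2/C3 P5 similar
  R7 @ bar10.0: A2->D4 leap 17st
  R1 @ bar11.0: F3/F4 P8 -> E3/E4 P8 similar

No (5 violations)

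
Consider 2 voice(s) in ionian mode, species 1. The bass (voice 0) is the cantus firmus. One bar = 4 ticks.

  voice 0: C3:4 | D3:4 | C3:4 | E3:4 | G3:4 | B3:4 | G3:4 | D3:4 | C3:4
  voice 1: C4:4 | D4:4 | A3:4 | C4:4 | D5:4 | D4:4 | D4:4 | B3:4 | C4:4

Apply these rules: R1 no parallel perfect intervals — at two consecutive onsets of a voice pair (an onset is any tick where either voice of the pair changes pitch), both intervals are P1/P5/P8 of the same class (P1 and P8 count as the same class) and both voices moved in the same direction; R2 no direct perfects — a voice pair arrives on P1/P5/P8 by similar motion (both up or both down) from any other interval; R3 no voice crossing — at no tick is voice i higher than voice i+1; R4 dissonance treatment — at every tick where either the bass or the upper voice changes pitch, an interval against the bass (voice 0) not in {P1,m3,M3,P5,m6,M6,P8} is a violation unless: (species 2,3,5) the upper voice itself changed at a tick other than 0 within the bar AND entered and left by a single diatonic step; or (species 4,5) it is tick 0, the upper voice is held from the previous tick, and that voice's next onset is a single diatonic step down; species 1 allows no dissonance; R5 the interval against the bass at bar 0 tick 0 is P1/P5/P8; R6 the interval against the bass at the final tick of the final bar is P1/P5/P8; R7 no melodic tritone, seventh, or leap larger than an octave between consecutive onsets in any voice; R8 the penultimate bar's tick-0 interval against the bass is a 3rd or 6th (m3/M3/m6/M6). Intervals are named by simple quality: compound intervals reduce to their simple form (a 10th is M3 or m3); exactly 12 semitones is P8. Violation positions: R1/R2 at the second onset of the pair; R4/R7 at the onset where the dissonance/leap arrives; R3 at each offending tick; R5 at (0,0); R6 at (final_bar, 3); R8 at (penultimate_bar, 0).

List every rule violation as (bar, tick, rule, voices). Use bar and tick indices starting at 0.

bar 0: v0=C3 v1=C4 downbeat P8
bar 1: v0=D3 v1=D4 downbeat P8
bar 2: v0=C3 v1=A3 downbeat M6
bar 3: v0=E3 v1=C4 downbeat m6
bar 4: v0=G3 v1=D5 downbeat P5
bar 5: v0=B3 v1=D4 downbeat m3
bar 6: v0=G3 v1=D4 downbeat P5
bar 7: v0=D3 v1=B3 downbeat M6
bar 8: v0=C3 v1=C4 downbeat P8
  -> R1 @ bar 1 tick 0 v(0, 1): C3/C4 P8 -> D3/D4 P8 similar
  -> R2 @ bar 4 tick 0 v(0, 1): E3/C4 m6 -> G3/D5 P5 similar
  -> R7 @ bar 4 tick 0 v(1,): C4->D5 leap 14st

(1, 0, R1, (0, 1))
(4, 0, R2, (0, 1))
(4, 0, R7, (1,))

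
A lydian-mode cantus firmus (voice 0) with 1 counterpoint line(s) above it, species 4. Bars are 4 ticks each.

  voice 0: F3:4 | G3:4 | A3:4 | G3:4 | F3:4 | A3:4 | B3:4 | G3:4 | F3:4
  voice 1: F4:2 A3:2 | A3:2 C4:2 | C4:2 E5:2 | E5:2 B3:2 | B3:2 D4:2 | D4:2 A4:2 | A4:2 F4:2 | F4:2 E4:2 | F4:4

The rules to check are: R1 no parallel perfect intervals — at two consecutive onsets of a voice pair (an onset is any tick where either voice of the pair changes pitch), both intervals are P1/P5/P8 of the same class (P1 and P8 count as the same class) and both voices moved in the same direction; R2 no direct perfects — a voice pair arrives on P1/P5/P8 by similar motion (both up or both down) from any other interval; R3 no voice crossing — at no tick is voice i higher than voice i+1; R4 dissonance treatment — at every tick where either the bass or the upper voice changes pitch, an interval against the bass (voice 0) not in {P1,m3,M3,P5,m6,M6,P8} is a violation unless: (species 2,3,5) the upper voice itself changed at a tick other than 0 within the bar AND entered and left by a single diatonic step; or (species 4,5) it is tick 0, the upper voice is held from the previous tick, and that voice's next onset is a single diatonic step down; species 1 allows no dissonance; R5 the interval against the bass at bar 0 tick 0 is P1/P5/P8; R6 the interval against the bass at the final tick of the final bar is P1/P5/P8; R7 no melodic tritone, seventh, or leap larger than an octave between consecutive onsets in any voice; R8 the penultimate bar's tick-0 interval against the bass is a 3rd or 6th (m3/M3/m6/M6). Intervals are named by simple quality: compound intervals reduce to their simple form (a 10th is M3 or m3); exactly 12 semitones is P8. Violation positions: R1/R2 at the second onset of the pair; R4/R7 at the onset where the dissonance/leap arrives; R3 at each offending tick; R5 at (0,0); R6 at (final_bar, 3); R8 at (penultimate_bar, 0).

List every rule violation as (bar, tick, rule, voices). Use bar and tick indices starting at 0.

(1, 0, R4, (0, 1))
(1, 2, R4, (0, 1))
(2, 2, R7, (1,))
(3, 2, R7, (1,))
(4, 0, R4, (0, 1))
(5, 0, R4, (0, 1))
(6, 0, R4, (0, 1))
(6, 2, R4, (0, 1))
(7, 0, R8, (0, 1))

bar 0: v0=F3 v1=F4 downbeat P8
bar 1: v0=G3 v1=A3 downbeat M2
bar 2: v0=A3 v1=C4 downbeat m3
bar 3: v0=G3 v1=E5 downbeat M6
bar 4: v0=F3 v1=B3 downbeat TT
bar 5: v0=A3 v1=D4 downbeat P4
bar 6: v0=B3 v1=A4 downbeat m7
bar 7: v0=G3 v1=F4 downbeat m7
bar 8: v0=F3 v1=F4 downbeat P8
  -> R4 @ bar 1 tick 0 v(0, 1): G3/A3 M2 untreated
  -> R4 @ bar 1 tick 2 v(0, 1): G3/C4 P4 untreated
  -> R7 @ bar 2 tick 2 v(1,): C4->E5 leap 16st
  -> R7 @ bar 3 tick 2 v(1,): E5->B3 leap 17st
  -> R4 @ bar 4 tick 0 v(0, 1): F3/B3 TT untreated
  -> R4 @ bar 5 tick 0 v(0, 1): A3/D4 P4 untreated
  -> R4 @ bar 6 tick 0 v(0, 1): B3/A4 m7 untreated
  -> R4 @ bar 6 tick 2 v(0, 1): B3/F4 TT untreated
  -> R8 @ bar 7 tick 0 v(0, 1): penult m7 not 3rd/6th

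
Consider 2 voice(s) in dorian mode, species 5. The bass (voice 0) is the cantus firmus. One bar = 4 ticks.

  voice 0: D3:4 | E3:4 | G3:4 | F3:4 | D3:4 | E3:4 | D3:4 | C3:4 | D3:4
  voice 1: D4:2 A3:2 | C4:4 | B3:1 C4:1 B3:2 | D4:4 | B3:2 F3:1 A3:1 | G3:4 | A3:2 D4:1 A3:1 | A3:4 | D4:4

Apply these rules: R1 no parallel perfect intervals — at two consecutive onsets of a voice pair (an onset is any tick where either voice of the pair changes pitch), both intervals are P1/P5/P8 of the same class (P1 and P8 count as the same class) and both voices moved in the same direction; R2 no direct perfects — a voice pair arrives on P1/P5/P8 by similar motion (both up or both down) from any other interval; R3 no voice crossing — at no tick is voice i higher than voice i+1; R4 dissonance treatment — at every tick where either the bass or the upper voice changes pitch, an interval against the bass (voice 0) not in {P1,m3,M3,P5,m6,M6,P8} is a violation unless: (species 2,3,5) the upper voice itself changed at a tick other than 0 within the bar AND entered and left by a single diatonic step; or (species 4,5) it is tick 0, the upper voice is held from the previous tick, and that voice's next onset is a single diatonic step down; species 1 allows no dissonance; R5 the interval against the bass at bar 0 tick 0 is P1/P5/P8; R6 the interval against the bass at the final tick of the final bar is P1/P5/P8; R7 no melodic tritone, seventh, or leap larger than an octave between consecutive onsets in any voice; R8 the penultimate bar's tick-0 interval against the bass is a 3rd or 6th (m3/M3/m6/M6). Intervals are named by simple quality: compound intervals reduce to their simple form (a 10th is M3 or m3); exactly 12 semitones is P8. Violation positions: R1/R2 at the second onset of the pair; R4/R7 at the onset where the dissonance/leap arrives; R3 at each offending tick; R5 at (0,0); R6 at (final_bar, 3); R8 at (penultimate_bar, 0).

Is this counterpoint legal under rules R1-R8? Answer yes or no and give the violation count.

No (2 violations)

bar 0: v0=D3 v1=D4 (P8)
bar 1: v0=E3 v1=C4 (m6)
bar 2: v0=G3 v1=B3 (M3)
bar 3: v0=F3 v1=D4 (M6)
bar 4: v0=D3 v1=B3 (M6)
bar 5: v0=E3 v1=G3 (m3)
bar 6: v0=D3 v1=A3 (P5)
bar 7: v0=C3 v1=A3 (M6)
bar 8: v0=D3 v1=D4 (P8)
  R7 @ bar4.2: B3->F3 leap 6st
  R2 @ bar8.0: C3/A3 M6 -> D3/D4 P8 similar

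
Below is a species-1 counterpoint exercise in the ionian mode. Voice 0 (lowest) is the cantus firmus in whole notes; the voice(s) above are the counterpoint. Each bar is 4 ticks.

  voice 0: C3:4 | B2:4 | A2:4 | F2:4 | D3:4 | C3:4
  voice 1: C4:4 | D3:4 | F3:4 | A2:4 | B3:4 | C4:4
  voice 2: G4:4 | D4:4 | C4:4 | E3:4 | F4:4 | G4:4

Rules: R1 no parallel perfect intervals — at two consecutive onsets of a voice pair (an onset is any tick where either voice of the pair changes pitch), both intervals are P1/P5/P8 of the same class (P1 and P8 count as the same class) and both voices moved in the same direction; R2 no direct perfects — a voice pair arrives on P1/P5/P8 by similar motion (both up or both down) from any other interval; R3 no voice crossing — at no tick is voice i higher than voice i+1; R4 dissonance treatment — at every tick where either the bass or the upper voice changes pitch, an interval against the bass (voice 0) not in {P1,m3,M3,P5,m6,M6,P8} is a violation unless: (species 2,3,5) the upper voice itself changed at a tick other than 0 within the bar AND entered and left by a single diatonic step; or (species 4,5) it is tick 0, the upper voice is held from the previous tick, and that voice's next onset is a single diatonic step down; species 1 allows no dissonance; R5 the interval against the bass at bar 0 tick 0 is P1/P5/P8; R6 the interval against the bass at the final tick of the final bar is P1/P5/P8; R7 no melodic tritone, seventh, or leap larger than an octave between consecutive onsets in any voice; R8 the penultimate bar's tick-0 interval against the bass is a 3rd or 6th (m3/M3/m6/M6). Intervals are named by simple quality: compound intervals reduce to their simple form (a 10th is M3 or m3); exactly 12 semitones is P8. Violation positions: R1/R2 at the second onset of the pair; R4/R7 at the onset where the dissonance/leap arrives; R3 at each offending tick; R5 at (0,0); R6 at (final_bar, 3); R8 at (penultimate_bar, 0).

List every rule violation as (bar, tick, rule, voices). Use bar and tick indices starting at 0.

bar 0: v0=C3 v1=C4 v2=G4 downbeat P5
bar 1: v0=B2 v1=D3 v2=D4 downbeat m3
bar 2: v0=A2 v1=F3 v2=C4 downbeat m3
bar 3: v0=F2 v1=A2 v2=E3 downbeat M7
bar 4: v0=D3 v1=B3 v2=F4 downbeat m3
bar 5: v0=C3 v1=C4 v2=G4 downbeat P5
  -> R2 @ bar 1 tick 0 v(1, 2): C4/G4 P5 -> D3/D4 P8 similar
  -> R7 @ bar 1 tick 0 v(1,): C4->D3 leap 10st
  -> R1 @ bar 3 tick 0 v(1, 2): F3/C4 P5 -> A2/E3 P5 similar
  -> R4 @ bar 3 tick 0 v(0, 2): F2/E3 M7 untreated
  -> R7 @ bar 4 tick 0 v(1,): A2->B3 leap 14st
  -> R7 @ bar 4 tick 0 v(2,): E3->F4 leap 13st
  -> R2 @ bar 5 tick 0 v(1, 2): B3/F4 TT -> C4/G4 P5 similar

(1, 0, R2, (1, 2))
(1, 0, R7, (1,))
(3, 0, R1, (1, 2))
(3, 0, R4, (0, 2))
(4, 0, R7, (1,))
(4, 0, R7, (2,))
(5, 0, R2, (1, 2))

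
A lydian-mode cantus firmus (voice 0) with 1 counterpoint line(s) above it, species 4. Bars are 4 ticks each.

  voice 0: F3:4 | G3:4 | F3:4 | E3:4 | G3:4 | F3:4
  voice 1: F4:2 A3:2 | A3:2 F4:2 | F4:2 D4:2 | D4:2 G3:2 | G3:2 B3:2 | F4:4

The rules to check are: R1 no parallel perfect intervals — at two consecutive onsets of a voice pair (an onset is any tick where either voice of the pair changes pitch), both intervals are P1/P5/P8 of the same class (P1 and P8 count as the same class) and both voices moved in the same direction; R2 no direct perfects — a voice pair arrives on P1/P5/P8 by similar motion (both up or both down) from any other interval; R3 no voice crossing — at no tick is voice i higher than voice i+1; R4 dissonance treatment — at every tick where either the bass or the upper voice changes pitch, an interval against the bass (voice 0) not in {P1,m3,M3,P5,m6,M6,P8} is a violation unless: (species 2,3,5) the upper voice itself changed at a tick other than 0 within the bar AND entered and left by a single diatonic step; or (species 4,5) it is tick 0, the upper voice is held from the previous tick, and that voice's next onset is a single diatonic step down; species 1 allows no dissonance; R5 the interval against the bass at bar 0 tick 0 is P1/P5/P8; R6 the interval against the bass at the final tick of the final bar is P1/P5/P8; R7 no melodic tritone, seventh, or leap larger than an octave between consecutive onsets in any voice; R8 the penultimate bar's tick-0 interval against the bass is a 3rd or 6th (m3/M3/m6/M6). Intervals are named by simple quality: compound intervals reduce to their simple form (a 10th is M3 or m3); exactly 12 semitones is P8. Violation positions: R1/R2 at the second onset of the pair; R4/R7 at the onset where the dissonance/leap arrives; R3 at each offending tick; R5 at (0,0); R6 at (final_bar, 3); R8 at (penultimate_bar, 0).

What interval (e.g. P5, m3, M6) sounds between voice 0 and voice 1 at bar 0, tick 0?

P8

voice 0=F3 voice 1=F4 -> P8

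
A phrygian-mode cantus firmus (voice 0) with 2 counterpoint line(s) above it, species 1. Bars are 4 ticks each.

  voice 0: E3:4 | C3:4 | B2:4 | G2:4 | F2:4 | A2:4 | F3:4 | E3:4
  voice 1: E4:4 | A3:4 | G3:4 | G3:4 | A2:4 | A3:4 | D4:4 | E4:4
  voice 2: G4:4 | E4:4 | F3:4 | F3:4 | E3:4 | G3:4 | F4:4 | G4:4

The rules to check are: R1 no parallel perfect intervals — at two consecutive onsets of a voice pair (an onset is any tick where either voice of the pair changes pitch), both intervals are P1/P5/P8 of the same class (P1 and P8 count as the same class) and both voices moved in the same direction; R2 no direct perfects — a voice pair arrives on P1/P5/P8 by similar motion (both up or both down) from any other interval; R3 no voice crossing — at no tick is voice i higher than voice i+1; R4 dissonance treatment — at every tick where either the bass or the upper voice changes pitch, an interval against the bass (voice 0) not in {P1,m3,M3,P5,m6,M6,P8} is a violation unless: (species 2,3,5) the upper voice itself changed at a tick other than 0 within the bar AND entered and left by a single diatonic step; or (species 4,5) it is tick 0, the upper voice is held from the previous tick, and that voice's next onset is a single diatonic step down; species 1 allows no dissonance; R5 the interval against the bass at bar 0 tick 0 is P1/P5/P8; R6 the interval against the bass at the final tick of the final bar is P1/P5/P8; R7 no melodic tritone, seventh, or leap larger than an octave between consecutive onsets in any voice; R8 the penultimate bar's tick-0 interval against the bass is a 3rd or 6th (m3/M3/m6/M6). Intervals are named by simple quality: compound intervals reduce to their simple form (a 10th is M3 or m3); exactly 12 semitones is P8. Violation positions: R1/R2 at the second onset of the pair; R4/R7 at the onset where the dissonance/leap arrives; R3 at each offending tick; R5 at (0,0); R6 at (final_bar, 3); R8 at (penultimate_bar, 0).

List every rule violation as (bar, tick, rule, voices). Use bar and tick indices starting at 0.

bar 0: v0=E3 v1=E4 v2=G4 downbeat m3
bar 1: v0=C3 v1=A3 v2=E4 downbeat M3
bar 2: v0=B2 v1=G3 v2=F3 downbeat TT
bar 3: v0=G2 v1=G3 v2=F3 downbeat m7
bar 4: v0=F2 v1=A2 v2=E3 downbeat M7
bar 5: v0=A2 v1=A3 v2=G3 downbeat m7
bar 6: v0=F3 v1=D4 v2=F4 downbeat P8
bar 7: v0=E3 v1=E4 v2=G4 downbeat m3
  -> R5 @ bar 0 tick 0 v(0, 2): opens on m3
  -> R2 @ bar 1 tick 0 v(1, 2): E4/G4 m3 -> A3/E4 P5 similar
  -> R3 @ bar 2 tick 0 v(1, 2): G3 above F3
  -> R4 @ bar 2 tick 0 v(0, 2): B2/F3 TT untreated
  -> R7 @ bar 2 tick 0 v(2,): E4->F3 leap 11st
  -> R3 @ bar 2 tick 1 v(1, 2): G3 above F3
  -> R3 @ bar 2 tick 2 v(1, 2): G3 above F3
  -> R3 @ bar 2 tick 3 v(1, 2): G3 above F3
  -> R3 @ bar 3 tick 0 v(1, 2): G3 above F3
  -> R4 @ bar 3 tick 0 v(0, 2): G2/F3 m7 untreated
  -> R3 @ bar 3 tick 1 v(1, 2): G3 above F3
  -> R3 @ bar 3 tick 2 v(1, 2): G3 above F3
  -> R3 @ bar 3 tick 3 v(1, 2): G3 above F3
  -> R2 @ bar 4 tick 0 v(1, 2): G3/F3 M2 -> A2/E3 P5 similar
  -> R4 @ bar 4 tick 0 v(0, 2): F2/E3 M7 untreated
  -> R7 @ bar 4 tick 0 v(1,): G3->A2 leap 10st
  -> R2 @ bar 5 tick 0 v(0, 1): F2/A2 M3 -> A2/A3 P8 similar
  -> R3 @ bar 5 tick 0 v(1, 2): A3 above G3
  -> R4 @ bar 5 tick 0 v(0, 2): A2/G3 m7 untreated
  -> R3 @ bar 5 tick 1 v(1, 2): A3 above G3
  -> R3 @ bar 5 tick 2 v(1, 2): A3 above G3
  -> R3 @ bar 5 tick 3 v(1, 2): A3 above G3
  -> R2 @ bar 6 tick 0 v(0, 2): A2/G3 m7 -> F3/F4 P8 similar
  -> R7 @ bar 6 tick 0 v(2,): G3->F4 leap 10st
  -> R8 @ bar 6 tick 0 v(0, 2): penult P8 not 3rd/6th
  -> R6 @ bar 7 tick 3 v(0, 2): closes on m3

(0, 0, R5, (0, 2))
(1, 0, R2, (1, 2))
(2, 0, R3, (1, 2))
(2, 0, R4, (0, 2))
(2, 0, R7, (2,))
(2, 1, R3, (1, 2))
(2, 2, R3, (1, 2))
(2, 3, R3, (1, 2))
(3, 0, R3, (1, 2))
(3, 0, R4, (0, 2))
(3, 1, R3, (1, 2))
(3, 2, R3, (1, 2))
(3, 3, R3, (1, 2))
(4, 0, R2, (1, 2))
(4, 0, R4, (0, 2))
(4, 0, R7, (1,))
(5, 0, R2, (0, 1))
(5, 0, R3, (1, 2))
(5, 0, R4, (0, 2))
(5, 1, R3, (1, 2))
(5, 2, R3, (1, 2))
(5, 3, R3, (1, 2))
(6, 0, R2, (0, 2))
(6, 0, R7, (2,))
(6, 0, R8, (0, 2))
(7, 3, R6, (0, 2))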